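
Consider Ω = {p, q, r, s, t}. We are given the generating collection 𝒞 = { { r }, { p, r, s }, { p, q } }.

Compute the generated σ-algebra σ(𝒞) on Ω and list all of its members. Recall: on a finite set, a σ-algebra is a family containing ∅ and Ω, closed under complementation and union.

|σ(𝒞)| = 32.  σ(𝒞) = { {}, { p }, { q }, { r }, { s }, { t }, { p, q }, { p, r }, { p, s }, { p, t }, { q, r }, { q, s }, { q, t }, { r, s }, { r, t }, { s, t }, { p, q, r }, { p, q, s }, { p, q, t }, { p, r, s }, { p, r, t }, { p, s, t }, { q, r, s }, { q, r, t }, { q, s, t }, { r, s, t }, { p, q, r, s }, { p, q, r, t }, { p, q, s, t }, { p, r, s, t }, { q, r, s, t }, Ω }

Working:
Seed the family with 𝒞 together with ∅ and Ω: { {}, { r }, { p, q }, { p, r, s }, Ω }.
Step 1: +5 →
  { q, t }  = Ω∖{ p, r, s }
  { p, q, r }  = { r } ∪ { p, q }
  { r, s, t }  = Ω∖{ p, q }
  { p, q, r, s }  = { p, r, s } ∪ { p, q }
  { p, q, s, t }  = Ω∖{ r }
  — 10 sets.
Step 2: 7 new —
  { t }  = Ω∖{ p, q, r, s }
  { s, t }  = Ω∖{ p, q, r }
  { p, q, t }  = { q, t } ∪ { p, q }
  { q, r, t }  = { q, t } ∪ { r }
  { p, q, r, t }  = { q, t } ∪ { p, q, r }
  { p, r, s, t }  = { r, s, t } ∪ { p, r, s }
  { q, r, s, t }  = { q, t } ∪ { r, s, t }
  — 17 sets.
Step 3 (7 new):
  { p }  = Ω∖{ q, r, s, t }
  { q }  = Ω∖{ p, r, s, t }
  { s }  = Ω∖{ p, q, r, t }
  { p, s }  = Ω∖{ q, r, t }
  { r, s }  = Ω∖{ p, q, t }
  { r, t }  = { r } ∪ { t }
  { q, s, t }  = { s, t } ∪ { q, t }
  — 24 sets.
Step 4 (8 new):
  { p, r }  = Ω∖{ q, s, t }
  { p, t }  = { t } ∪ { p }
  { q, r }  = { q } ∪ { r }
  { q, s }  = { q } ∪ { s }
  { p, q, s }  = Ω∖{ r, t }
  { p, r, t }  = { r, t } ∪ { p }
  { p, s, t }  = { t } ∪ { p, s }
  { q, r, s }  = { r, s } ∪ { q }
  — 32 sets.
Step 5: stable.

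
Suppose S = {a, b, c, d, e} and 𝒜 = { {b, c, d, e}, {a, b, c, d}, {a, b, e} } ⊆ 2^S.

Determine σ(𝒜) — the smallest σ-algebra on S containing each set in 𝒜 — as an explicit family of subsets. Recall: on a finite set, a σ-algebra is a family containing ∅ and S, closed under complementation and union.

Initial family (5 sets): { {}, {a, b, e}, {a, b, c, d}, {b, c, d, e}, S }.
Iteration 1 (3 new):
  {a}  = S∖{b, c, d, e}
  {e}  = S∖{a, b, c, d}
  {c, d}  = S∖{a, b, e}
  [8 total]
Iteration 2 (3 new):
  {a, e}  = {e} ∪ {a}
  {a, c, d}  = {c, d} ∪ {a}
  {c, d, e}  = {c, d} ∪ {e}
  [11 total]
Iteration 3 (4 new):
  {a, b}  = S∖{c, d, e}
  {b, e}  = S∖{a, c, d}
  {b, c, d}  = S∖{a, e}
  {a, c, d, e}  = {c, d, e} ∪ {a, c, d}
  [15 total]
Iteration 4 (1 new):
  {b}  = S∖{a, c, d, e}
  [16 total]
Iteration 5 adds nothing — fixpoint reached.

σ(𝒜) = { {}, {a}, {b}, {e}, {a, b}, {a, e}, {b, e}, {c, d}, {a, b, e}, {a, c, d}, {b, c, d}, {c, d, e}, {a, b, c, d}, {a, c, d, e}, {b, c, d, e}, S }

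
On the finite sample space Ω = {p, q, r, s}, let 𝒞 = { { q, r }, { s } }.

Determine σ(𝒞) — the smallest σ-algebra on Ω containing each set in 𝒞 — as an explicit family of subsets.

Take S₀ = 𝒞 ∪ {∅, Ω} = { {}, { s }, { q, r }, Ω }.
Pass 1 adds 3:
  { p, s }  = ᶜ of { q, r }
  { p, q, r }  = ᶜ of { s }
  { q, r, s }  = { s } ∪ { q, r }
  |family| = 7
Pass 2: 1 new —
  { p }  = ᶜ of { q, r, s }
  |family| = 8
Pass 3: stable.

Therefore σ(𝒞) = { {}, { p }, { s }, { p, s }, { q, r }, { p, q, r }, { q, r, s }, Ω } (|σ(𝒞)| = 8).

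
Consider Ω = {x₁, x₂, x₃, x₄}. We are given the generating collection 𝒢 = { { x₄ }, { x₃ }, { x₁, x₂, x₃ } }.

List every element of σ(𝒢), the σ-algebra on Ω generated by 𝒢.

Answer: σ(𝒢) = { {}, { x₃ }, { x₄ }, { x₁, x₂ }, { x₃, x₄ }, { x₁, x₂, x₃ }, { x₁, x₂, x₄ }, Ω }

Trace:
Start: 𝒢 ∪ {∅, Ω} = { {}, { x₃ }, { x₄ }, { x₁, x₂, x₃ }, Ω }.
Iteration 1. New:
  { x₃, x₄ }  = { x₃ } ∪ { x₄ }
  { x₁, x₂, x₄ }  = complement { x₃ }
  (now 7)
Iteration 2: +1 →
  { x₁, x₂ }  = complement { x₃, x₄ }
  (now 8)
Iteration 3: stable.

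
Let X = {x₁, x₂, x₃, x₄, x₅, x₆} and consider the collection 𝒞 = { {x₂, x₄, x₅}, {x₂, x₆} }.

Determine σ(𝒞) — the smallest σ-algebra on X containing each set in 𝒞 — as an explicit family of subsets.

Initial family (4 sets): { ∅, {x₂, x₆}, {x₂, x₄, x₅}, X }.
Iteration 1: 3 new —
  {x₁, x₃, x₆}  = ᶜ of {x₂, x₄, x₅}
  {x₁, x₃, x₄, x₅}  = ᶜ of {x₂, x₆}
  {x₂, x₄, x₅, x₆}  = {x₂, x₆} ∪ {x₂, x₄, x₅}
  (now 7)
Iteration 2. New:
  {x₁, x₃}  = ᶜ of {x₂, x₄, x₅, x₆}
  {x₁, x₂, x₃, x₆}  = {x₁, x₃, x₆} ∪ {x₂, x₆}
  {x₁, x₂, x₃, x₄, x₅}  = {x₁, x₃, x₄, x₅} ∪ {x₂, x₄, x₅}
  {x₁, x₃, x₄, x₅, x₆}  = {x₁, x₃, x₄, x₅} ∪ {x₁, x₃, x₆}
  (now 11)
Iteration 3 (3 new):
  {x₂}  = ᶜ of {x₁, x₃, x₄, x₅, x₆}
  {x₆}  = ᶜ of {x₁, x₂, x₃, x₄, x₅}
  {x₄, x₅}  = ᶜ of {x₁, x₂, x₃, x₆}
  (now 14)
Iteration 4 adds 2:
  {x₁, x₂, x₃}  = {x₁, x₃} ∪ {x₂}
  {x₄, x₅, x₆}  = {x₄, x₅} ∪ {x₆}
  (now 16)
Iteration 5: no new sets; the family is a σ-algebra.

|σ(𝒞)| = 16.  σ(𝒞) = { ∅, {x₂}, {x₆}, {x₁, x₃}, {x₂, x₆}, {x₄, x₅}, {x₁, x₂, x₃}, {x₁, x₃, x₆}, {x₂, x₄, x₅}, {x₄, x₅, x₆}, {x₁, x₂, x₃, x₆}, {x₁, x₃, x₄, x₅}, {x₂, x₄, x₅, x₆}, {x₁, x₂, x₃, x₄, x₅}, {x₁, x₃, x₄, x₅, x₆}, X }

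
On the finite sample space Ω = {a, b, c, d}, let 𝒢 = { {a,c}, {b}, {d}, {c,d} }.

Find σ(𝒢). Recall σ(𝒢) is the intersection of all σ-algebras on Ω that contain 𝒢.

Initial family (6 sets): { {}, {b}, {d}, {a,c}, {c,d}, Ω }.
Round 1 (5 new):
  {a,b}  = {c,d}ᶜ
  {b,d}  = {a,c}ᶜ
  {a,b,c}  = {d}ᶜ
  {a,c,d}  = {b}ᶜ
  {b,c,d}  = {c,d} ∪ {b}
  (now 11)
Round 2 adds 2:
  {a}  = {b,c,d}ᶜ
  {a,b,d}  = {a,b} ∪ {d}
  (now 13)
Round 3: 2 new —
  {c}  = {a,b,d}ᶜ
  {a,d}  = {d} ∪ {a}
  (now 15)
Round 4 (1 new):
  {b,c}  = {a,d}ᶜ
  (now 16)
Round 5: already closed under ᶜ and ∪.

Therefore σ(𝒢) = { {}, {a}, {b}, {c}, {d}, {a,b}, {a,c}, {a,d}, {b,c}, {b,d}, {c,d}, {a,b,c}, {a,b,d}, {a,c,d}, {b,c,d}, Ω } (|σ(𝒢)| = 16).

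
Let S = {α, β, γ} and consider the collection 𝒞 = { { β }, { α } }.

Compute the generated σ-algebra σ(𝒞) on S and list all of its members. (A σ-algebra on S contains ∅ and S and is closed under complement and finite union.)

Start: 𝒞 ∪ {∅, S} = { {  }, { α }, { β }, S }.
Step 1. New:
  { α, β }  = { β } ∪ { α }
  { α, γ }  = complement { β }
  { β, γ }  = complement { α }
  — 7 sets.
Step 2 adds 1:
  { γ }  = complement { α, β }
  — 8 sets.
Step 3: already closed under ᶜ and ∪.

σ(𝒞) = { {  }, { α }, { β }, { γ }, { α, β }, { α, γ }, { β, γ }, S }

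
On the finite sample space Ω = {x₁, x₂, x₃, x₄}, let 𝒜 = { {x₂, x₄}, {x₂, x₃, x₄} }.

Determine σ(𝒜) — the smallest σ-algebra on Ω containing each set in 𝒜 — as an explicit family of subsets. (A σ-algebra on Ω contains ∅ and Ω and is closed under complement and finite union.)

Answer: σ(𝒜) = { {}, {x₁}, {x₃}, {x₁, x₃}, {x₂, x₄}, {x₁, x₂, x₄}, {x₂, x₃, x₄}, Ω }

Check:
Seed the family with 𝒜 together with ∅ and Ω: { {}, {x₂, x₄}, {x₂, x₃, x₄}, Ω }.
Pass 1 (2 new):
  {x₁}  = ᶜ of {x₂, x₃, x₄}
  {x₁, x₃}  = ᶜ of {x₂, x₄}
  (now 6)
Pass 2 (1 new):
  {x₁, x₂, x₄}  = {x₂, x₄} ∪ {x₁}
  (now 7)
Pass 3: 1 new —
  {x₃}  = ᶜ of {x₁, x₂, x₄}
  (now 8)
Pass 4: closed — nothing new.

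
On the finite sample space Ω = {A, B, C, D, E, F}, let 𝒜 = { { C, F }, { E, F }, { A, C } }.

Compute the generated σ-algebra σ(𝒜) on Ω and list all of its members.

σ(𝒜) = { {}, { A }, { C }, { E }, { F }, { A, C }, { A, E }, { A, F }, { B, D }, { C, E }, { C, F }, { E, F }, { A, B, D }, { A, C, E }, { A, C, F }, { A, E, F }, { B, C, D }, { B, D, E }, { B, D, F }, { C, E, F }, { A, B, C, D }, { A, B, D, E }, { A, B, D, F }, { A, C, E, F }, { B, C, D, E }, { B, C, D, F }, { B, D, E, F }, { A, B, C, D, E }, { A, B, C, D, F }, { A, B, D, E, F }, { B, C, D, E, F }, Ω }

Working:
Seed the family with 𝒜 together with ∅ and Ω: { {}, { A, C }, { C, F }, { E, F }, Ω }.
Round 1. New:
  { A, C, F }  = { A, C } ∪ { C, F }
  { C, E, F }  = { E, F } ∪ { C, F }
  { A, B, C, D }  = ᶜ of { E, F }
  { A, B, D, E }  = ᶜ of { C, F }
  { A, C, E, F }  = { E, F } ∪ { A, C }
  { B, D, E, F }  = ᶜ of { A, C }
  — 11 sets.
Round 2 adds 7:
  { B, D }  = ᶜ of { A, C, E, F }
  { A, B, D }  = ᶜ of { C, E, F }
  { B, D, E }  = ᶜ of { A, C, F }
  { A, B, C, D, E }  = { A, B, D, E } ∪ { A, C }
  { A, B, C, D, F }  = { A, C, F } ∪ { A, B, C, D }
  { A, B, D, E, F }  = { E, F } ∪ { A, B, D, E }
  { B, C, D, E, F }  = { B, D, E, F } ∪ { C, F }
  — 18 sets.
Round 3: +5 →
  { A }  = ᶜ of { B, C, D, E, F }
  { C }  = ᶜ of { A, B, D, E, F }
  { E }  = ᶜ of { A, B, C, D, F }
  { F }  = ᶜ of { A, B, C, D, E }
  { B, C, D, F }  = { C, F } ∪ { B, D }
  — 23 sets.
Round 4. New:
  { A, E }  = ᶜ of { B, C, D, F }
  { A, F }  = { F } ∪ { A }
  { C, E }  = { E } ∪ { C }
  { A, C, E }  = { E } ∪ { A, C }
  { A, E, F }  = { E, F } ∪ { A }
  { B, C, D }  = { C } ∪ { B, D }
  { B, D, F }  = { F } ∪ { B, D }
  { A, B, D, F }  = { F } ∪ { A, B, D }
  { B, C, D, E }  = { C } ∪ { B, D, E }
  — 32 sets.
Round 5: stable.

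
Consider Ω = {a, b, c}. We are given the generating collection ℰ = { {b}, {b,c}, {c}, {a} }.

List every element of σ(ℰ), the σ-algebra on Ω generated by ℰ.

Start: ℰ ∪ {∅, Ω} = { ∅, {a}, {b}, {c}, {b,c}, Ω }.
Pass 1: +2 →
  {a,b}  = {c}ᶜ
  {a,c}  = {b}ᶜ
Pass 2: no new sets; the family is a σ-algebra.

|σ(ℰ)| = 8.  σ(ℰ) = { ∅, {a}, {b}, {c}, {a,b}, {a,c}, {b,c}, Ω }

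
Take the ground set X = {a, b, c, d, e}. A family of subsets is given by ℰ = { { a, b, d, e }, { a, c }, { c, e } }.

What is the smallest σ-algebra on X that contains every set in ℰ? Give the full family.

Answer: σ(ℰ) = { {  }, { a }, { c }, { e }, { a, c }, { a, e }, { b, d }, { c, e }, { a, b, d }, { a, c, e }, { b, c, d }, { b, d, e }, { a, b, c, d }, { a, b, d, e }, { b, c, d, e }, X }

Trace:
Seed the family with ℰ together with ∅ and X: { {  }, { a, c }, { c, e }, { a, b, d, e }, X }.
Step 1: +4 →
  { c }  = ᶜ of { a, b, d, e }
  { a, b, d }  = ᶜ of { c, e }
  { a, c, e }  = { a, c } ∪ { c, e }
  { b, d, e }  = ᶜ of { a, c }
  (now 9)
Step 2 (3 new):
  { b, d }  = ᶜ of { a, c, e }
  { a, b, c, d }  = { a, b, d } ∪ { c }
  { b, c, d, e }  = { c } ∪ { b, d, e }
  (now 12)
Step 3: +3 →
  { a }  = ᶜ of { b, c, d, e }
  { e }  = ᶜ of { a, b, c, d }
  { b, c, d }  = { c } ∪ { b, d }
  (now 15)
Step 4 (1 new):
  { a, e }  = ᶜ of { b, c, d }
  (now 16)
Step 5: closed — nothing new.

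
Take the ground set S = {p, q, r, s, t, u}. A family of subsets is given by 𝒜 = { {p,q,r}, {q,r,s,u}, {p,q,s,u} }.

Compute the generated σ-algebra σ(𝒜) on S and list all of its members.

σ(𝒜) = { ∅, {p}, {q}, {r}, {t}, {p,q}, {p,r}, {p,t}, {q,r}, {q,t}, {r,t}, {s,u}, {p,q,r}, {p,q,t}, {p,r,t}, {p,s,u}, {q,r,t}, {q,s,u}, {r,s,u}, {s,t,u}, {p,q,r,t}, {p,q,s,u}, {p,r,s,u}, {p,s,t,u}, {q,r,s,u}, {q,s,t,u}, {r,s,t,u}, {p,q,r,s,u}, {p,q,s,t,u}, {p,r,s,t,u}, {q,r,s,t,u}, S }

Working:
Start: 𝒜 ∪ {∅, S} = { ∅, {p,q,r}, {p,q,s,u}, {q,r,s,u}, S }.
Round 1 adds 4:
  {p,t}  = {q,r,s,u}ᶜ
  {r,t}  = {p,q,s,u}ᶜ
  {s,t,u}  = {p,q,r}ᶜ
  {p,q,r,s,u}  = {p,q,s,u} ∪ {p,q,r}
  [9 total]
Round 2 adds 7:
  {t}  = {p,q,r,s,u}ᶜ
  {p,r,t}  = {p,t} ∪ {r,t}
  {p,q,r,t}  = {p,q,r} ∪ {p,t}
  {p,s,t,u}  = {p,t} ∪ {s,t,u}
  {r,s,t,u}  = {r,t} ∪ {s,t,u}
  {p,q,s,t,u}  = {p,q,s,u} ∪ {p,t}
  {q,r,s,t,u}  = {q,r,s,u} ∪ {r,t}
  [16 total]
Round 3: 7 new —
  {p}  = {q,r,s,t,u}ᶜ
  {r}  = {p,q,s,t,u}ᶜ
  {p,q}  = {r,s,t,u}ᶜ
  {q,r}  = {p,s,t,u}ᶜ
  {s,u}  = {p,q,r,t}ᶜ
  {q,s,u}  = {p,r,t}ᶜ
  {p,r,s,t,u}  = {p,t} ∪ {r,s,t,u}
  [23 total]
Round 4 (7 new):
  {q}  = {p,r,s,t,u}ᶜ
  {p,r}  = {r} ∪ {p}
  {p,q,t}  = {p,q} ∪ {t}
  {p,s,u}  = {s,u} ∪ {p}
  {q,r,t}  = {t} ∪ {q,r}
  {r,s,u}  = {r} ∪ {s,u}
  {q,s,t,u}  = {q,s,u} ∪ {t}
  [30 total]
Round 5. New:
  {q,t}  = {q} ∪ {t}
  {p,r,s,u}  = {p,s,u} ∪ {r}
  [32 total]
Round 6: already closed under ᶜ and ∪.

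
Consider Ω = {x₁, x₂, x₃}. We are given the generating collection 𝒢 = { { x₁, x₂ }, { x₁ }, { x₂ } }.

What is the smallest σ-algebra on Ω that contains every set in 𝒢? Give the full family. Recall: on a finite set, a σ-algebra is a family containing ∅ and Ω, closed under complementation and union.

Begin from { {  }, { x₁ }, { x₂ }, { x₁, x₂ }, Ω } (that is, 𝒢 plus ∅ and Ω).
Step 1: 3 new —
  { x₃ }  = Ω∖{ x₁, x₂ }
  { x₁, x₃ }  = Ω∖{ x₂ }
  { x₂, x₃ }  = Ω∖{ x₁ }
  (now 8)
Step 2: closed — nothing new.

|σ(𝒢)| = 8.  σ(𝒢) = { {  }, { x₁ }, { x₂ }, { x₃ }, { x₁, x₂ }, { x₁, x₃ }, { x₂, x₃ }, Ω }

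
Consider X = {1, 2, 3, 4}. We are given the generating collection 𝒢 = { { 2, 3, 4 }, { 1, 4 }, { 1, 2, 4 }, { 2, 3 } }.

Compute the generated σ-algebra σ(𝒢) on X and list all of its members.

σ(𝒢) = { ∅, { 1 }, { 2 }, { 3 }, { 4 }, { 1, 2 }, { 1, 3 }, { 1, 4 }, { 2, 3 }, { 2, 4 }, { 3, 4 }, { 1, 2, 3 }, { 1, 2, 4 }, { 1, 3, 4 }, { 2, 3, 4 }, X }

Check:
Start: 𝒢 ∪ {∅, X} = { ∅, { 1, 4 }, { 2, 3 }, { 1, 2, 4 }, { 2, 3, 4 }, X }.
Iteration 1 adds 2:
  { 1 }  = ᶜ of { 2, 3, 4 }
  { 3 }  = ᶜ of { 1, 2, 4 }
Iteration 2: 3 new —
  { 1, 3 }  = { 3 } ∪ { 1 }
  { 1, 2, 3 }  = { 2, 3 } ∪ { 1 }
  { 1, 3, 4 }  = { 3 } ∪ { 1, 4 }
Iteration 3. New:
  { 2 }  = ᶜ of { 1, 3, 4 }
  { 4 }  = ᶜ of { 1, 2, 3 }
  { 2, 4 }  = ᶜ of { 1, 3 }
Iteration 4: +2 →
  { 1, 2 }  = { 2 } ∪ { 1 }
  { 3, 4 }  = { 3 } ∪ { 4 }
Iteration 5: no new sets; the family is a σ-algebra.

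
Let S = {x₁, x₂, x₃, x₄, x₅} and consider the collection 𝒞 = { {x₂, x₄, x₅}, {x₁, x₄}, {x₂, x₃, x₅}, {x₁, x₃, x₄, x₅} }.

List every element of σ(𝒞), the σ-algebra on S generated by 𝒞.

σ(𝒞) = { {}, {x₁}, {x₂}, {x₃}, {x₄}, {x₅}, {x₁, x₂}, {x₁, x₃}, {x₁, x₄}, {x₁, x₅}, {x₂, x₃}, {x₂, x₄}, {x₂, x₅}, {x₃, x₄}, {x₃, x₅}, {x₄, x₅}, {x₁, x₂, x₃}, {x₁, x₂, x₄}, {x₁, x₂, x₅}, {x₁, x₃, x₄}, {x₁, x₃, x₅}, {x₁, x₄, x₅}, {x₂, x₃, x₄}, {x₂, x₃, x₅}, {x₂, x₄, x₅}, {x₃, x₄, x₅}, {x₁, x₂, x₃, x₄}, {x₁, x₂, x₃, x₅}, {x₁, x₂, x₄, x₅}, {x₁, x₃, x₄, x₅}, {x₂, x₃, x₄, x₅}, S }

Trace:
Begin from { {}, {x₁, x₄}, {x₂, x₃, x₅}, {x₂, x₄, x₅}, {x₁, x₃, x₄, x₅}, S } (that is, 𝒞 plus ∅ and S).
Step 1 (4 new):
  {x₂}  = complement {x₁, x₃, x₄, x₅}
  {x₁, x₃}  = complement {x₂, x₄, x₅}
  {x₁, x₂, x₄, x₅}  = {x₁, x₄} ∪ {x₂, x₄, x₅}
  {x₂, x₃, x₄, x₅}  = {x₂, x₃, x₅} ∪ {x₂, x₄, x₅}
  [10 total]
Step 2. New:
  {x₁}  = complement {x₂, x₃, x₄, x₅}
  {x₃}  = complement {x₁, x₂, x₄, x₅}
  {x₁, x₂, x₃}  = {x₂} ∪ {x₁, x₃}
  {x₁, x₂, x₄}  = {x₂} ∪ {x₁, x₄}
  {x₁, x₃, x₄}  = {x₁, x₄} ∪ {x₁, x₃}
  {x₁, x₂, x₃, x₅}  = {x₂, x₃, x₅} ∪ {x₁, x₃}
  [16 total]
Step 3 adds 7:
  {x₄}  = complement {x₁, x₂, x₃, x₅}
  {x₁, x₂}  = {x₂} ∪ {x₁}
  {x₂, x₃}  = {x₃} ∪ {x₂}
  {x₂, x₅}  = complement {x₁, x₃, x₄}
  {x₃, x₅}  = complement {x₁, x₂, x₄}
  {x₄, x₅}  = complement {x₁, x₂, x₃}
  {x₁, x₂, x₃, x₄}  = {x₃} ∪ {x₁, x₂, x₄}
  [23 total]
Step 4 adds 8:
  {x₅}  = complement {x₁, x₂, x₃, x₄}
  {x₂, x₄}  = {x₂} ∪ {x₄}
  {x₃, x₄}  = {x₃} ∪ {x₄}
  {x₁, x₂, x₅}  = {x₂, x₅} ∪ {x₁, x₂}
  {x₁, x₃, x₅}  = {x₁, x₃} ∪ {x₃, x₅}
  {x₁, x₄, x₅}  = complement {x₂, x₃}
  {x₂, x₃, x₄}  = {x₂, x₃} ∪ {x₄}
  {x₃, x₄, x₅}  = complement {x₁, x₂}
  [31 total]
Step 5. New:
  {x₁, x₅}  = complement {x₂, x₃, x₄}
  [32 total]
Step 6: closed — nothing new.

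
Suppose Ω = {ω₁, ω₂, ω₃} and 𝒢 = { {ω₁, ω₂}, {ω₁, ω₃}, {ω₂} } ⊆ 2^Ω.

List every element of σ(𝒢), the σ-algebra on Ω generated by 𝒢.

Initial family (5 sets): { {}, {ω₂}, {ω₁, ω₂}, {ω₁, ω₃}, Ω }.
Step 1 (1 new):
  {ω₃}  = {ω₁, ω₂}ᶜ
  — 6 sets.
Step 2 (1 new):
  {ω₂, ω₃}  = {ω₃} ∪ {ω₂}
  — 7 sets.
Step 3: +1 →
  {ω₁}  = {ω₂, ω₃}ᶜ
  — 8 sets.
Step 4: stable.

Hence σ(𝒢) has 8 members: { {}, {ω₁}, {ω₂}, {ω₃}, {ω₁, ω₂}, {ω₁, ω₃}, {ω₂, ω₃}, Ω }.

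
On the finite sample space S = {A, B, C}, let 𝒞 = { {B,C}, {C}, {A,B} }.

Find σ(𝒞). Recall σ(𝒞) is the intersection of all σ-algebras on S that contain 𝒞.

Start: 𝒞 ∪ {∅, S} = { ∅, {C}, {A,B}, {B,C}, S }.
Step 1: 1 new —
  {A}  = S∖{B,C}
  |family| = 6
Step 2. New:
  {A,C}  = {C} ∪ {A}
  |family| = 7
Step 3 (1 new):
  {B}  = S∖{A,C}
  |family| = 8
Step 4: already closed under ᶜ and ∪.

Therefore σ(𝒞) = { ∅, {A}, {B}, {C}, {A,B}, {A,C}, {B,C}, S } (|σ(𝒞)| = 8).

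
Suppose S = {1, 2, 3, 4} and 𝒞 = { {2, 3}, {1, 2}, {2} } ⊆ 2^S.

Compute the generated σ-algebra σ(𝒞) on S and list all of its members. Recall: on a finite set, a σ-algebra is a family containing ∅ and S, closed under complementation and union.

|σ(𝒞)| = 16.  σ(𝒞) = { {}, {1}, {2}, {3}, {4}, {1, 2}, {1, 3}, {1, 4}, {2, 3}, {2, 4}, {3, 4}, {1, 2, 3}, {1, 2, 4}, {1, 3, 4}, {2, 3, 4}, S }

Trace:
Initial family (5 sets): { {}, {2}, {1, 2}, {2, 3}, S }.
Iteration 1 adds 4:
  {1, 4}  = complement {2, 3}
  {3, 4}  = complement {1, 2}
  {1, 2, 3}  = {2, 3} ∪ {1, 2}
  {1, 3, 4}  = complement {2}
  [9 total]
Iteration 2 (3 new):
  {4}  = complement {1, 2, 3}
  {1, 2, 4}  = {1, 2} ∪ {1, 4}
  {2, 3, 4}  = {3, 4} ∪ {2}
  [12 total]
Iteration 3 (3 new):
  {1}  = complement {2, 3, 4}
  {3}  = complement {1, 2, 4}
  {2, 4}  = {4} ∪ {2}
  [15 total]
Iteration 4 adds 1:
  {1, 3}  = complement {2, 4}
  [16 total]
After Iteration 5 the family is unchanged; done.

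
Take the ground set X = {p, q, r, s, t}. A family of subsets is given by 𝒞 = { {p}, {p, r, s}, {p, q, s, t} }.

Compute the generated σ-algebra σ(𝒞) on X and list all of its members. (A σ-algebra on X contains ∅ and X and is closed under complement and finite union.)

Answer: σ(𝒞) = { ∅, {p}, {r}, {s}, {p, r}, {p, s}, {q, t}, {r, s}, {p, q, t}, {p, r, s}, {q, r, t}, {q, s, t}, {p, q, r, t}, {p, q, s, t}, {q, r, s, t}, X }

Working:
Initial family (5 sets): { ∅, {p}, {p, r, s}, {p, q, s, t}, X }.
Step 1. New:
  {r}  = ᶜ of {p, q, s, t}
  {q, t}  = ᶜ of {p, r, s}
  {q, r, s, t}  = ᶜ of {p}
  [8 total]
Step 2: +3 →
  {p, r}  = {r} ∪ {p}
  {p, q, t}  = {q, t} ∪ {p}
  {q, r, t}  = {r} ∪ {q, t}
  [11 total]
Step 3: +4 →
  {p, s}  = ᶜ of {q, r, t}
  {r, s}  = ᶜ of {p, q, t}
  {q, s, t}  = ᶜ of {p, r}
  {p, q, r, t}  = {r} ∪ {p, q, t}
  [15 total]
Step 4: 1 new —
  {s}  = ᶜ of {p, q, r, t}
  [16 total]
Step 5: already closed under ᶜ and ∪.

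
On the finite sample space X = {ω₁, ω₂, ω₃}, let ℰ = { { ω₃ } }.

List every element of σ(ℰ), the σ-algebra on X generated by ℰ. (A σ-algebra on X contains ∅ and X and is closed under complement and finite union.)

|σ(ℰ)| = 4.  σ(ℰ) = { {  }, { ω₃ }, { ω₁, ω₂ }, X }

Check:
Begin from { {  }, { ω₃ }, X } (that is, ℰ plus ∅ and X).
Pass 1 adds 1:
  { ω₁, ω₂ }  = complement { ω₃ }
Pass 2: no new sets; the family is a σ-algebra.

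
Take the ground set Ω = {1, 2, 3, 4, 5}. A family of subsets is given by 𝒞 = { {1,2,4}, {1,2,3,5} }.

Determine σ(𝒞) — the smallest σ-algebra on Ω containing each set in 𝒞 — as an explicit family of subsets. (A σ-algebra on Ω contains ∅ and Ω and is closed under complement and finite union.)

σ(𝒞) (8 sets): { ∅, {4}, {1,2}, {3,5}, {1,2,4}, {3,4,5}, {1,2,3,5}, Ω }

Trace:
Start: 𝒞 ∪ {∅, Ω} = { ∅, {1,2,4}, {1,2,3,5}, Ω }.
Step 1. New:
  {4}  = complement {1,2,3,5}
  {3,5}  = complement {1,2,4}
  |family| = 6
Step 2 (1 new):
  {3,4,5}  = {4} ∪ {3,5}
  |family| = 7
Step 3 adds 1:
  {1,2}  = complement {3,4,5}
  |family| = 8
Step 4: stable.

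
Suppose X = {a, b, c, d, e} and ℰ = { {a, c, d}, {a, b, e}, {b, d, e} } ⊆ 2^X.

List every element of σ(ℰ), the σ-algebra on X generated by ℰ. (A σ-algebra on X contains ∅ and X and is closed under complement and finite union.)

Initial family (5 sets): { {}, {a, b, e}, {a, c, d}, {b, d, e}, X }.
Round 1: 4 new —
  {a, c}  = complement {b, d, e}
  {b, e}  = complement {a, c, d}
  {c, d}  = complement {a, b, e}
  {a, b, d, e}  = {a, b, e} ∪ {b, d, e}
  [9 total]
Round 2 (3 new):
  {c}  = complement {a, b, d, e}
  {a, b, c, e}  = {b, e} ∪ {a, c}
  {b, c, d, e}  = {b, e} ∪ {c, d}
  [12 total]
Round 3: 3 new —
  {a}  = complement {b, c, d, e}
  {d}  = complement {a, b, c, e}
  {b, c, e}  = {c} ∪ {b, e}
  [15 total]
Round 4 (1 new):
  {a, d}  = complement {b, c, e}
  [16 total]
Round 5 adds nothing — fixpoint reached.

Therefore σ(ℰ) = { {}, {a}, {c}, {d}, {a, c}, {a, d}, {b, e}, {c, d}, {a, b, e}, {a, c, d}, {b, c, e}, {b, d, e}, {a, b, c, e}, {a, b, d, e}, {b, c, d, e}, X } (|σ(ℰ)| = 16).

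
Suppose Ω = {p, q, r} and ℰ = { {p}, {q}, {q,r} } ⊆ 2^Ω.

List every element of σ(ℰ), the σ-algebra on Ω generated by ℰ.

Take S₀ = ℰ ∪ {∅, Ω} = { {}, {p}, {q}, {q,r}, Ω }.
Pass 1. New:
  {p,q}  = {q} ∪ {p}
  {p,r}  = complement {q}
  — 7 sets.
Pass 2 (1 new):
  {r}  = complement {p,q}
  — 8 sets.
Pass 3: already closed under ᶜ and ∪.

σ(ℰ) = { {}, {p}, {q}, {r}, {p,q}, {p,r}, {q,r}, Ω }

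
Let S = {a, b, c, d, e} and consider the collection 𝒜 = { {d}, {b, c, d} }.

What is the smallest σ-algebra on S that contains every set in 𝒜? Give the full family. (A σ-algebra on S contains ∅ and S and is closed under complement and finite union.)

σ(𝒜) (8 sets): { {}, {d}, {a, e}, {b, c}, {a, d, e}, {b, c, d}, {a, b, c, e}, S }

Trace:
Seed the family with 𝒜 together with ∅ and S: { {}, {d}, {b, c, d}, S }.
Iteration 1 (2 new):
  {a, e}  = S∖{b, c, d}
  {a, b, c, e}  = S∖{d}
  |family| = 6
Iteration 2 adds 1:
  {a, d, e}  = {a, e} ∪ {d}
  |family| = 7
Iteration 3 (1 new):
  {b, c}  = S∖{a, d, e}
  |family| = 8
Iteration 4 adds nothing — fixpoint reached.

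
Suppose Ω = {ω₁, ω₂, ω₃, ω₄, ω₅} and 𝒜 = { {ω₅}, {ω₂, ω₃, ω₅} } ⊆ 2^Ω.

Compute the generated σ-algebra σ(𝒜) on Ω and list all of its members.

|σ(𝒜)| = 8.  σ(𝒜) = { {}, {ω₅}, {ω₁, ω₄}, {ω₂, ω₃}, {ω₁, ω₄, ω₅}, {ω₂, ω₃, ω₅}, {ω₁, ω₂, ω₃, ω₄}, Ω }

Trace:
Take S₀ = 𝒜 ∪ {∅, Ω} = { {}, {ω₅}, {ω₂, ω₃, ω₅}, Ω }.
Iteration 1: +2 →
  {ω₁, ω₄}  = complement {ω₂, ω₃, ω₅}
  {ω₁, ω₂, ω₃, ω₄}  = complement {ω₅}
  [6 total]
Iteration 2 (1 new):
  {ω₁, ω₄, ω₅}  = {ω₁, ω₄} ∪ {ω₅}
  [7 total]
Iteration 3: 1 new —
  {ω₂, ω₃}  = complement {ω₁, ω₄, ω₅}
  [8 total]
Iteration 4: stable.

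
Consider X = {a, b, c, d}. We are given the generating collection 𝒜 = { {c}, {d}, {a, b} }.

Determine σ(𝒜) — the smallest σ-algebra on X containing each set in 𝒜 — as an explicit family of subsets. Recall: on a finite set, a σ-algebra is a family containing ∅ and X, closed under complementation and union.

Answer: σ(𝒜) = { {}, {c}, {d}, {a, b}, {c, d}, {a, b, c}, {a, b, d}, X }

Working:
Begin from { {}, {c}, {d}, {a, b}, X } (that is, 𝒜 plus ∅ and X).
Round 1: 3 new —
  {c, d}  = X∖{a, b}
  {a, b, c}  = X∖{d}
  {a, b, d}  = X∖{c}
  — 8 sets.
Round 2: no new sets; the family is a σ-algebra.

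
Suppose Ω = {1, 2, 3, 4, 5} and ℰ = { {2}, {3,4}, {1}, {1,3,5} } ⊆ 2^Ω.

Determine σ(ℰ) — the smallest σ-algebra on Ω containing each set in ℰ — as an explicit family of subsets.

Take S₀ = ℰ ∪ {∅, Ω} = { ∅, {1}, {2}, {3,4}, {1,3,5}, Ω }.
Step 1: +8 →
  {1,2}  = {2} ∪ {1}
  {2,4}  = complement {1,3,5}
  {1,2,5}  = complement {3,4}
  {1,3,4}  = {3,4} ∪ {1}
  {2,3,4}  = {3,4} ∪ {2}
  {1,2,3,5}  = {1,3,5} ∪ {2}
  {1,3,4,5}  = complement {2}
  {2,3,4,5}  = complement {1}
Step 2: +7 →
  {4}  = complement {1,2,3,5}
  {1,5}  = complement {2,3,4}
  {2,5}  = complement {1,3,4}
  {1,2,4}  = {1,2} ∪ {2,4}
  {3,4,5}  = complement {1,2}
  {1,2,3,4}  = {3,4} ∪ {1,2}
  {1,2,4,5}  = {1,2,5} ∪ {2,4}
Step 3 (6 new):
  {3}  = complement {1,2,4,5}
  {5}  = complement {1,2,3,4}
  {1,4}  = {4} ∪ {1}
  {3,5}  = complement {1,2,4}
  {1,4,5}  = {1,5} ∪ {4}
  {2,4,5}  = {2,5} ∪ {2,4}
Step 4: +5 →
  {1,3}  = complement {2,4,5}
  {2,3}  = complement {1,4,5}
  {4,5}  = {5} ∪ {4}
  {1,2,3}  = {1,2} ∪ {3}
  {2,3,5}  = complement {1,4}
Step 5: already closed under ᶜ and ∪.

σ(ℰ) = { ∅, {1}, {2}, {3}, {4}, {5}, {1,2}, {1,3}, {1,4}, {1,5}, {2,3}, {2,4}, {2,5}, {3,4}, {3,5}, {4,5}, {1,2,3}, {1,2,4}, {1,2,5}, {1,3,4}, {1,3,5}, {1,4,5}, {2,3,4}, {2,3,5}, {2,4,5}, {3,4,5}, {1,2,3,4}, {1,2,3,5}, {1,2,4,5}, {1,3,4,5}, {2,3,4,5}, Ω }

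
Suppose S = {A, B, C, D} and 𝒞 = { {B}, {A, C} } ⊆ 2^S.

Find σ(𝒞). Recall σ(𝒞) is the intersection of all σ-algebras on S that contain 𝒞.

Initial family (4 sets): { {}, {B}, {A, C}, S }.
Iteration 1. New:
  {B, D}  = complement {A, C}
  {A, B, C}  = {B} ∪ {A, C}
  {A, C, D}  = complement {B}
  — 7 sets.
Iteration 2 adds 1:
  {D}  = complement {A, B, C}
  — 8 sets.
Iteration 3: closed — nothing new.

|σ(𝒞)| = 8.  σ(𝒞) = { {}, {B}, {D}, {A, C}, {B, D}, {A, B, C}, {A, C, D}, S }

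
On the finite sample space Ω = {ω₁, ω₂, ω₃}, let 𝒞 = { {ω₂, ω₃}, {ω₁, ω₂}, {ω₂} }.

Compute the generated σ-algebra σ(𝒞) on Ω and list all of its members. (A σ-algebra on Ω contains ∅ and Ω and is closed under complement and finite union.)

|σ(𝒞)| = 8.  σ(𝒞) = { ∅, {ω₁}, {ω₂}, {ω₃}, {ω₁, ω₂}, {ω₁, ω₃}, {ω₂, ω₃}, Ω }

Working:
Initial family (5 sets): { ∅, {ω₂}, {ω₁, ω₂}, {ω₂, ω₃}, Ω }.
Step 1: +3 →
  {ω₁}  = {ω₂, ω₃}ᶜ
  {ω₃}  = {ω₁, ω₂}ᶜ
  {ω₁, ω₃}  = {ω₂}ᶜ
  [8 total]
Step 2: closed — nothing new.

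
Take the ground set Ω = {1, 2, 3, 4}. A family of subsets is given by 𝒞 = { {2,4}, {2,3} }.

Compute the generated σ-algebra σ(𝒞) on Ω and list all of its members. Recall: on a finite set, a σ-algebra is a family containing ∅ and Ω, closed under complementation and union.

σ(𝒞) (16 sets): { ∅, {1}, {2}, {3}, {4}, {1,2}, {1,3}, {1,4}, {2,3}, {2,4}, {3,4}, {1,2,3}, {1,2,4}, {1,3,4}, {2,3,4}, Ω }

Working:
Start: 𝒞 ∪ {∅, Ω} = { ∅, {2,3}, {2,4}, Ω }.
Step 1 adds 3:
  {1,3}  = {2,4}ᶜ
  {1,4}  = {2,3}ᶜ
  {2,3,4}  = {2,4} ∪ {2,3}
  — 7 sets.
Step 2: +4 →
  {1}  = {2,3,4}ᶜ
  {1,2,3}  = {2,3} ∪ {1,3}
  {1,2,4}  = {1,4} ∪ {2,4}
  {1,3,4}  = {1,4} ∪ {1,3}
  — 11 sets.
Step 3 adds 3:
  {2}  = {1,3,4}ᶜ
  {3}  = {1,2,4}ᶜ
  {4}  = {1,2,3}ᶜ
  — 14 sets.
Step 4 adds 2:
  {1,2}  = {2} ∪ {1}
  {3,4}  = {3} ∪ {4}
  — 16 sets.
Step 5 adds nothing — fixpoint reached.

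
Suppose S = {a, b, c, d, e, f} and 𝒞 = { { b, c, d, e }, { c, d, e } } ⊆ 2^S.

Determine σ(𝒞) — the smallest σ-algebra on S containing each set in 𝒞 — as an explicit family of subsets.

Begin from { {  }, { c, d, e }, { b, c, d, e }, S } (that is, 𝒞 plus ∅ and S).
Step 1: 2 new —
  { a, f }  = { b, c, d, e }ᶜ
  { a, b, f }  = { c, d, e }ᶜ
  [6 total]
Step 2 adds 1:
  { a, c, d, e, f }  = { c, d, e } ∪ { a, f }
  [7 total]
Step 3: +1 →
  { b }  = { a, c, d, e, f }ᶜ
  [8 total]
Step 4: no new sets; the family is a σ-algebra.

|σ(𝒞)| = 8.  σ(𝒞) = { {  }, { b }, { a, f }, { a, b, f }, { c, d, e }, { b, c, d, e }, { a, c, d, e, f }, S }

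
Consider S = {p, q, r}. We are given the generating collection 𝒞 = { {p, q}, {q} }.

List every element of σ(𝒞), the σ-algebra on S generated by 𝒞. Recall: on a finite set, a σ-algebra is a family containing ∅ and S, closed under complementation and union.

σ(𝒞) (8 sets): { ∅, {p}, {q}, {r}, {p, q}, {p, r}, {q, r}, S }

Derivation:
Start: 𝒞 ∪ {∅, S} = { ∅, {q}, {p, q}, S }.
Step 1: +2 →
  {r}  = S∖{p, q}
  {p, r}  = S∖{q}
Step 2: 1 new —
  {q, r}  = {r} ∪ {q}
Step 3 adds 1:
  {p}  = S∖{q, r}
Step 4: stable.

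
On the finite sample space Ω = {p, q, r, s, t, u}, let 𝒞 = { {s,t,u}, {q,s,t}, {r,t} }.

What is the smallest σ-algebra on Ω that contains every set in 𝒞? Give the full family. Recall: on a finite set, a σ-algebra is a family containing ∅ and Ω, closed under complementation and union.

Answer: σ(𝒞) = { {}, {p}, {q}, {r}, {s}, {t}, {u}, {p,q}, {p,r}, {p,s}, {p,t}, {p,u}, {q,r}, {q,s}, {q,t}, {q,u}, {r,s}, {r,t}, {r,u}, {s,t}, {s,u}, {t,u}, {p,q,r}, {p,q,s}, {p,q,t}, {p,q,u}, {p,r,s}, {p,r,t}, {p,r,u}, {p,s,t}, {p,s,u}, {p,t,u}, {q,r,s}, {q,r,t}, {q,r,u}, {q,s,t}, {q,s,u}, {q,t,u}, {r,s,t}, {r,s,u}, {r,t,u}, {s,t,u}, {p,q,r,s}, {p,q,r,t}, {p,q,r,u}, {p,q,s,t}, {p,q,s,u}, {p,q,t,u}, {p,r,s,t}, {p,r,s,u}, {p,r,t,u}, {p,s,t,u}, {q,r,s,t}, {q,r,s,u}, {q,r,t,u}, {q,s,t,u}, {r,s,t,u}, {p,q,r,s,t}, {p,q,r,s,u}, {p,q,r,t,u}, {p,q,s,t,u}, {p,r,s,t,u}, {q,r,s,t,u}, Ω }

Trace:
Initial family (5 sets): { {}, {r,t}, {q,s,t}, {s,t,u}, Ω }.
Pass 1 adds 6:
  {p,q,r}  = ᶜ of {s,t,u}
  {p,r,u}  = ᶜ of {q,s,t}
  {p,q,s,u}  = ᶜ of {r,t}
  {q,r,s,t}  = {r,t} ∪ {q,s,t}
  {q,s,t,u}  = {s,t,u} ∪ {q,s,t}
  {r,s,t,u}  = {r,t} ∪ {s,t,u}
  (now 11)
Pass 2 (11 new):
  {p,q}  = ᶜ of {r,s,t,u}
  {p,r}  = ᶜ of {q,s,t,u}
  {p,u}  = ᶜ of {q,r,s,t}
  {p,q,r,t}  = {p,q,r} ∪ {r,t}
  {p,q,r,u}  = {p,q,r} ∪ {p,r,u}
  {p,r,t,u}  = {p,r,u} ∪ {r,t}
  {p,q,r,s,t}  = {p,q,r} ∪ {q,r,s,t}
  {p,q,r,s,u}  = {p,q,s,u} ∪ {p,q,r}
  {p,q,s,t,u}  = {p,q,s,u} ∪ {q,s,t,u}
  {p,r,s,t,u}  = {p,r,u} ∪ {r,s,t,u}
  {q,r,s,t,u}  = {r,s,t,u} ∪ {q,r,s,t}
  (now 22)
Pass 3: +13 →
  {p}  = ᶜ of {q,r,s,t,u}
  {q}  = ᶜ of {p,r,s,t,u}
  {r}  = ᶜ of {p,q,s,t,u}
  {t}  = ᶜ of {p,q,r,s,u}
  {u}  = ᶜ of {p,q,r,s,t}
  {q,s}  = ᶜ of {p,r,t,u}
  {s,t}  = ᶜ of {p,q,r,u}
  {s,u}  = ᶜ of {p,q,r,t}
  {p,q,u}  = {p,u} ∪ {p,q}
  {p,r,t}  = {p,r} ∪ {r,t}
  {p,q,s,t}  = {q,s,t} ∪ {p,q}
  {p,s,t,u}  = {p,u} ∪ {s,t,u}
  {p,q,r,t,u}  = {p,r,u} ∪ {p,q,r,t}
  (now 35)
Pass 4 adds 22:
  {s}  = ᶜ of {p,q,r,t,u}
  {p,t}  = {t} ∪ {p}
  {q,r}  = ᶜ of {p,s,t,u}
  {q,t}  = {q} ∪ {t}
  {q,u}  = {q} ∪ {u}
  {r,u}  = ᶜ of {p,q,s,t}
  {t,u}  = {u} ∪ {t}
  {p,q,s}  = {p,q} ∪ {q,s}
  {p,q,t}  = {p,q} ∪ {t}
  {p,s,t}  = {s,t} ∪ {p}
  {p,s,u}  = {p,u} ∪ {s,u}
  {p,t,u}  = {p,u} ∪ {t}
  {q,r,s}  = {r} ∪ {q,s}
  {q,r,t}  = {q} ∪ {r,t}
  {q,s,u}  = ᶜ of {p,r,t}
  {r,s,t}  = ᶜ of {p,q,u}
  {r,s,u}  = {r} ∪ {s,u}
  {r,t,u}  = {u} ∪ {r,t}
  {p,q,r,s}  = {p,q,r} ∪ {q,s}
  {p,q,t,u}  = {t} ∪ {p,q,u}
  {p,r,s,t}  = {p,r,t} ∪ {s,t}
  {p,r,s,u}  = {p,r,u} ∪ {s,u}
  (now 57)
Pass 5: 7 new —
  {p,s}  = {s} ∪ {p}
  {r,s}  = ᶜ of {p,q,t,u}
  {p,r,s}  = {p,r} ∪ {s}
  {q,r,u}  = ᶜ of {p,s,t}
  {q,t,u}  = {q,t} ∪ {t,u}
  {q,r,s,u}  = ᶜ of {p,t}
  {q,r,t,u}  = {q,t} ∪ {r,u}
  (now 64)
Pass 6: already closed under ᶜ and ∪.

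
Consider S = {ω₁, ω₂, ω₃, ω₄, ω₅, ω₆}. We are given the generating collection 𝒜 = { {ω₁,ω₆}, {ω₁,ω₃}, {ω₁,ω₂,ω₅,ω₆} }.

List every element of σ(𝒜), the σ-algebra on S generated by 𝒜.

Begin from { ∅, {ω₁,ω₃}, {ω₁,ω₆}, {ω₁,ω₂,ω₅,ω₆}, S } (that is, 𝒜 plus ∅ and S).
Round 1 adds 5:
  {ω₃,ω₄}  = ᶜ of {ω₁,ω₂,ω₅,ω₆}
  {ω₁,ω₃,ω₆}  = {ω₁,ω₃} ∪ {ω₁,ω₆}
  {ω₂,ω₃,ω₄,ω₅}  = ᶜ of {ω₁,ω₆}
  {ω₂,ω₄,ω₅,ω₆}  = ᶜ of {ω₁,ω₃}
  {ω₁,ω₂,ω₃,ω₅,ω₆}  = {ω₁,ω₃} ∪ {ω₁,ω₂,ω₅,ω₆}
  [10 total]
Round 2 adds 7:
  {ω₄}  = ᶜ of {ω₁,ω₂,ω₃,ω₅,ω₆}
  {ω₁,ω₃,ω₄}  = {ω₃,ω₄} ∪ {ω₁,ω₃}
  {ω₂,ω₄,ω₅}  = ᶜ of {ω₁,ω₃,ω₆}
  {ω₁,ω₃,ω₄,ω₆}  = {ω₃,ω₄} ∪ {ω₁,ω₃,ω₆}
  {ω₁,ω₂,ω₃,ω₄,ω₅}  = {ω₂,ω₃,ω₄,ω₅} ∪ {ω₁,ω₃}
  {ω₁,ω₂,ω₄,ω₅,ω₆}  = {ω₁,ω₆} ∪ {ω₂,ω₄,ω₅,ω₆}
  {ω₂,ω₃,ω₄,ω₅,ω₆}  = {ω₃,ω₄} ∪ {ω₂,ω₄,ω₅,ω₆}
  [17 total]
Round 3: +6 →
  {ω₁}  = ᶜ of {ω₂,ω₃,ω₄,ω₅,ω₆}
  {ω₃}  = ᶜ of {ω₁,ω₂,ω₄,ω₅,ω₆}
  {ω₆}  = ᶜ of {ω₁,ω₂,ω₃,ω₄,ω₅}
  {ω₂,ω₅}  = ᶜ of {ω₁,ω₃,ω₄,ω₆}
  {ω₁,ω₄,ω₆}  = {ω₁,ω₆} ∪ {ω₄}
  {ω₂,ω₅,ω₆}  = ᶜ of {ω₁,ω₃,ω₄}
  [23 total]
Round 4 adds 9:
  {ω₁,ω₄}  = {ω₁} ∪ {ω₄}
  {ω₃,ω₆}  = {ω₆} ∪ {ω₃}
  {ω₄,ω₆}  = {ω₆} ∪ {ω₄}
  {ω₁,ω₂,ω₅}  = {ω₂,ω₅} ∪ {ω₁}
  {ω₂,ω₃,ω₅}  = ᶜ of {ω₁,ω₄,ω₆}
  {ω₃,ω₄,ω₆}  = {ω₃,ω₄} ∪ {ω₆}
  {ω₁,ω₂,ω₃,ω₅}  = {ω₂,ω₅} ∪ {ω₁,ω₃}
  {ω₁,ω₂,ω₄,ω₅}  = {ω₁} ∪ {ω₂,ω₄,ω₅}
  {ω₂,ω₃,ω₅,ω₆}  = {ω₂,ω₅,ω₆} ∪ {ω₃}
  [32 total]
After Round 5 the family is unchanged; done.

|σ(𝒜)| = 32.  σ(𝒜) = { ∅, {ω₁}, {ω₃}, {ω₄}, {ω₆}, {ω₁,ω₃}, {ω₁,ω₄}, {ω₁,ω₆}, {ω₂,ω₅}, {ω₃,ω₄}, {ω₃,ω₆}, {ω₄,ω₆}, {ω₁,ω₂,ω₅}, {ω₁,ω₃,ω₄}, {ω₁,ω₃,ω₆}, {ω₁,ω₄,ω₆}, {ω₂,ω₃,ω₅}, {ω₂,ω₄,ω₅}, {ω₂,ω₅,ω₆}, {ω₃,ω₄,ω₆}, {ω₁,ω₂,ω₃,ω₅}, {ω₁,ω₂,ω₄,ω₅}, {ω₁,ω₂,ω₅,ω₆}, {ω₁,ω₃,ω₄,ω₆}, {ω₂,ω₃,ω₄,ω₅}, {ω₂,ω₃,ω₅,ω₆}, {ω₂,ω₄,ω₅,ω₆}, {ω₁,ω₂,ω₃,ω₄,ω₅}, {ω₁,ω₂,ω₃,ω₅,ω₆}, {ω₁,ω₂,ω₄,ω₅,ω₆}, {ω₂,ω₃,ω₄,ω₅,ω₆}, S }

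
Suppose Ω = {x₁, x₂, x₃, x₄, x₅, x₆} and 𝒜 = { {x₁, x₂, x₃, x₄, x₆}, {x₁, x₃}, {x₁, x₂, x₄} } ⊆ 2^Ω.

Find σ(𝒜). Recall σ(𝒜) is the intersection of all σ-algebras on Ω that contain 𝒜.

Take S₀ = 𝒜 ∪ {∅, Ω} = { {}, {x₁, x₃}, {x₁, x₂, x₄}, {x₁, x₂, x₃, x₄, x₆}, Ω }.
Iteration 1. New:
  {x₅}  = ᶜ of {x₁, x₂, x₃, x₄, x₆}
  {x₃, x₅, x₆}  = ᶜ of {x₁, x₂, x₄}
  {x₁, x₂, x₃, x₄}  = {x₁, x₃} ∪ {x₁, x₂, x₄}
  {x₂, x₄, x₅, x₆}  = ᶜ of {x₁, x₃}
  — 9 sets.
Iteration 2: 7 new —
  {x₅, x₆}  = ᶜ of {x₁, x₂, x₃, x₄}
  {x₁, x₃, x₅}  = {x₅} ∪ {x₁, x₃}
  {x₁, x₂, x₄, x₅}  = {x₁, x₂, x₄} ∪ {x₅}
  {x₁, x₃, x₅, x₆}  = {x₁, x₃} ∪ {x₃, x₅, x₆}
  {x₁, x₂, x₃, x₄, x₅}  = {x₅} ∪ {x₁, x₂, x₃, x₄}
  {x₁, x₂, x₄, x₅, x₆}  = {x₁, x₂, x₄} ∪ {x₂, x₄, x₅, x₆}
  {x₂, x₃, x₄, x₅, x₆}  = {x₂, x₄, x₅, x₆} ∪ {x₃, x₅, x₆}
  — 16 sets.
Iteration 3. New:
  {x₁}  = ᶜ of {x₂, x₃, x₄, x₅, x₆}
  {x₃}  = ᶜ of {x₁, x₂, x₄, x₅, x₆}
  {x₆}  = ᶜ of {x₁, x₂, x₃, x₄, x₅}
  {x₂, x₄}  = ᶜ of {x₁, x₃, x₅, x₆}
  {x₃, x₆}  = ᶜ of {x₁, x₂, x₄, x₅}
  {x₂, x₄, x₆}  = ᶜ of {x₁, x₃, x₅}
  — 22 sets.
Iteration 4 (9 new):
  {x₁, x₅}  = {x₅} ∪ {x₁}
  {x₁, x₆}  = {x₆} ∪ {x₁}
  {x₃, x₅}  = {x₅} ∪ {x₃}
  {x₁, x₃, x₆}  = {x₆} ∪ {x₁, x₃}
  {x₁, x₅, x₆}  = {x₅, x₆} ∪ {x₁}
  {x₂, x₃, x₄}  = {x₃} ∪ {x₂, x₄}
  {x₂, x₄, x₅}  = {x₅} ∪ {x₂, x₄}
  {x₁, x₂, x₄, x₆}  = {x₂, x₄, x₆} ∪ {x₁, x₂, x₄}
  {x₂, x₃, x₄, x₆}  = {x₂, x₄, x₆} ∪ {x₃}
  — 31 sets.
Iteration 5: 1 new —
  {x₂, x₃, x₄, x₅}  = ᶜ of {x₁, x₆}
  — 32 sets.
After Iteration 6 the family is unchanged; done.

Therefore σ(𝒜) = { {}, {x₁}, {x₃}, {x₅}, {x₆}, {x₁, x₃}, {x₁, x₅}, {x₁, x₆}, {x₂, x₄}, {x₃, x₅}, {x₃, x₆}, {x₅, x₆}, {x₁, x₂, x₄}, {x₁, x₃, x₅}, {x₁, x₃, x₆}, {x₁, x₅, x₆}, {x₂, x₃, x₄}, {x₂, x₄, x₅}, {x₂, x₄, x₆}, {x₃, x₅, x₆}, {x₁, x₂, x₃, x₄}, {x₁, x₂, x₄, x₅}, {x₁, x₂, x₄, x₆}, {x₁, x₃, x₅, x₆}, {x₂, x₃, x₄, x₅}, {x₂, x₃, x₄, x₆}, {x₂, x₄, x₅, x₆}, {x₁, x₂, x₃, x₄, x₅}, {x₁, x₂, x₃, x₄, x₆}, {x₁, x₂, x₄, x₅, x₆}, {x₂, x₃, x₄, x₅, x₆}, Ω } (|σ(𝒜)| = 32).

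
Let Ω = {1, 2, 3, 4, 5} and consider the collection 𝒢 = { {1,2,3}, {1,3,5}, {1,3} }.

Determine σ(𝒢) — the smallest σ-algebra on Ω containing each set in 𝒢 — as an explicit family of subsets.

Begin from { {}, {1,3}, {1,2,3}, {1,3,5}, Ω } (that is, 𝒢 plus ∅ and Ω).
Step 1: +4 →
  {2,4}  = {1,3,5}ᶜ
  {4,5}  = {1,2,3}ᶜ
  {2,4,5}  = {1,3}ᶜ
  {1,2,3,5}  = {1,2,3} ∪ {1,3,5}
Step 2 adds 3:
  {4}  = {1,2,3,5}ᶜ
  {1,2,3,4}  = {1,2,3} ∪ {2,4}
  {1,3,4,5}  = {1,3,5} ∪ {4,5}
Step 3 adds 3:
  {2}  = {1,3,4,5}ᶜ
  {5}  = {1,2,3,4}ᶜ
  {1,3,4}  = {1,3} ∪ {4}
Step 4. New:
  {2,5}  = {1,3,4}ᶜ
Step 5: already closed under ᶜ and ∪.

|σ(𝒢)| = 16.  σ(𝒢) = { {}, {2}, {4}, {5}, {1,3}, {2,4}, {2,5}, {4,5}, {1,2,3}, {1,3,4}, {1,3,5}, {2,4,5}, {1,2,3,4}, {1,2,3,5}, {1,3,4,5}, Ω }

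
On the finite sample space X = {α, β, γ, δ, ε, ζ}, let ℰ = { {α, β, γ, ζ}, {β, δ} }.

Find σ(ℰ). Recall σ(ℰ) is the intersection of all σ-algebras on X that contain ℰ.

Take S₀ = ℰ ∪ {∅, X} = { {}, {β, δ}, {α, β, γ, ζ}, X }.
Iteration 1 (3 new):
  {δ, ε}  = {α, β, γ, ζ}ᶜ
  {α, γ, ε, ζ}  = {β, δ}ᶜ
  {α, β, γ, δ, ζ}  = {α, β, γ, ζ} ∪ {β, δ}
  |family| = 7
Iteration 2: 4 new —
  {ε}  = {α, β, γ, δ, ζ}ᶜ
  {β, δ, ε}  = {δ, ε} ∪ {β, δ}
  {α, β, γ, ε, ζ}  = {α, γ, ε, ζ} ∪ {α, β, γ, ζ}
  {α, γ, δ, ε, ζ}  = {δ, ε} ∪ {α, γ, ε, ζ}
  |family| = 11
Iteration 3: +3 →
  {β}  = {α, γ, δ, ε, ζ}ᶜ
  {δ}  = {α, β, γ, ε, ζ}ᶜ
  {α, γ, ζ}  = {β, δ, ε}ᶜ
  |family| = 14
Iteration 4: +2 →
  {β, ε}  = {β} ∪ {ε}
  {α, γ, δ, ζ}  = {α, γ, ζ} ∪ {δ}
  |family| = 16
Iteration 5: already closed under ᶜ and ∪.

σ(ℰ) = { {}, {β}, {δ}, {ε}, {β, δ}, {β, ε}, {δ, ε}, {α, γ, ζ}, {β, δ, ε}, {α, β, γ, ζ}, {α, γ, δ, ζ}, {α, γ, ε, ζ}, {α, β, γ, δ, ζ}, {α, β, γ, ε, ζ}, {α, γ, δ, ε, ζ}, X }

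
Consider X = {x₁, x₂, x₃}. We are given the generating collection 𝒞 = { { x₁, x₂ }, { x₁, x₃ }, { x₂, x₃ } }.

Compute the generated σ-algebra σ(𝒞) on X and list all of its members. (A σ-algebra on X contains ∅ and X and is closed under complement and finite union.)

Start: 𝒞 ∪ {∅, X} = { {  }, { x₁, x₂ }, { x₁, x₃ }, { x₂, x₃ }, X }.
Iteration 1: 3 new —
  { x₁ }  = complement { x₂, x₃ }
  { x₂ }  = complement { x₁, x₃ }
  { x₃ }  = complement { x₁, x₂ }
  [8 total]
Iteration 2 adds nothing — fixpoint reached.

σ(𝒞) = { {  }, { x₁ }, { x₂ }, { x₃ }, { x₁, x₂ }, { x₁, x₃ }, { x₂, x₃ }, X }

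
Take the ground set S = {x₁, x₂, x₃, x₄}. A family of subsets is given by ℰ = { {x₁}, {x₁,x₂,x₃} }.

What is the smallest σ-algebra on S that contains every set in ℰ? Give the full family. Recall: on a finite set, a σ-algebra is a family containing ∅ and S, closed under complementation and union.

Initial family (4 sets): { {}, {x₁}, {x₁,x₂,x₃}, S }.
Round 1 (2 new):
  {x₄}  = {x₁,x₂,x₃}ᶜ
  {x₂,x₃,x₄}  = {x₁}ᶜ
  — 6 sets.
Round 2 (1 new):
  {x₁,x₄}  = {x₄} ∪ {x₁}
  — 7 sets.
Round 3 (1 new):
  {x₂,x₃}  = {x₁,x₄}ᶜ
  — 8 sets.
Round 4: no new sets; the family is a σ-algebra.

σ(ℰ) = { {}, {x₁}, {x₄}, {x₁,x₄}, {x₂,x₃}, {x₁,x₂,x₃}, {x₂,x₃,x₄}, S }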